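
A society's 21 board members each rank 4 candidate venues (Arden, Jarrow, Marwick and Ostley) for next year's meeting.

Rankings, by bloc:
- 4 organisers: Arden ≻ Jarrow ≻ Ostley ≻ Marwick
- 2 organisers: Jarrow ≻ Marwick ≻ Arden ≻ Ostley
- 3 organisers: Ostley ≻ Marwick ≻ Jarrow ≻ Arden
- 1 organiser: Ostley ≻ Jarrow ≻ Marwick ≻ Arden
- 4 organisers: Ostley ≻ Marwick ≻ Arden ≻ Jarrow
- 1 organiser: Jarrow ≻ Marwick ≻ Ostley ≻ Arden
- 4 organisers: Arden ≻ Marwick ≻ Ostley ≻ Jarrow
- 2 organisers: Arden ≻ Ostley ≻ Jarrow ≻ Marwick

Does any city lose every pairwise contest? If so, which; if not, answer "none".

Jarrow

Pairwise majorities:
Arden vs Jarrow: Arden, 14–7.
Arden vs Marwick: Arden is ranked higher on 4+4+2 = 10 ballots, Marwick on 11. Marwick wins 11–10.
Arden vs Ostley: 4+2+4+2 = 12 for Arden, 9 for Ostley — Arden by 12–9.
Jarrow vs Marwick: Jarrow preferred on 4+2+1+1+2 = 10 ballots; Marwick wins 11–10.
Jarrow–Ostley: Ostley 14–7.
Marwick–Ostley: Ostley 14–7.
Jarrow is beaten in every head-to-head and is the Condorcet loser.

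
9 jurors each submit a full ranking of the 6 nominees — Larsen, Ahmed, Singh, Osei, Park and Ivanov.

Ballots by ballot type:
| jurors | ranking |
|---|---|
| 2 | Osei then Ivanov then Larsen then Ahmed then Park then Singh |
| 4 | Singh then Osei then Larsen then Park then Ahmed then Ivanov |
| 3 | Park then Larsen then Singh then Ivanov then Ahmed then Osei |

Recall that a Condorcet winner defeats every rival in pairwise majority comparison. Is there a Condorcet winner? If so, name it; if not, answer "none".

none

Pairwise majorities:
Larsen vs Ahmed: 9 to 0, Larsen.
Larsen vs Singh: Larsen is ranked higher on 2+3 = 5 ballots, Singh on 4. Larsen wins 5–4.
Larsen vs Osei: 3 for Larsen, 6 for Osei — Osei by 6–3.
Larsen vs Park: 6 to 3, Larsen.
Larsen vs Ivanov: 4+3 = 7 for Larsen, 2 for Ivanov — Larsen by 7–2.
Ahmed vs Singh: Ahmed is ranked higher on 2 ballots, Singh on 7. Singh wins 7–2.
Ahmed vs Osei: 3 to 6, Osei.
Ahmed vs Park: Ahmed preferred on 2 ballots; Park wins 7–2.
Ahmed vs Ivanov: 4 to 5, Ivanov.
Singh vs Osei: 7 to 2, Singh.
Singh vs Park: 4 to 5, Park.
Singh vs Ivanov: Singh preferred on 4+3 = 7 ballots; Singh wins 7–2.
Osei vs Park: 2+4 = 6 for Osei, 3 for Park — Osei by 6–3.
Osei vs Ivanov: 6 to 3, Osei.
Park vs Ivanov: 4+3 = 7 for Park, 2 for Ivanov — Park by 7–2.
No nominee is unbeaten: Larsen loses to Osei; Ahmed loses to Larsen; Singh loses to Larsen; Osei loses to Singh; Park loses to Larsen; Ivanov loses to Larsen. In particular Larsen beats Singh beats Osei beats Larsen is a majority cycle — no Condorcet winner exists.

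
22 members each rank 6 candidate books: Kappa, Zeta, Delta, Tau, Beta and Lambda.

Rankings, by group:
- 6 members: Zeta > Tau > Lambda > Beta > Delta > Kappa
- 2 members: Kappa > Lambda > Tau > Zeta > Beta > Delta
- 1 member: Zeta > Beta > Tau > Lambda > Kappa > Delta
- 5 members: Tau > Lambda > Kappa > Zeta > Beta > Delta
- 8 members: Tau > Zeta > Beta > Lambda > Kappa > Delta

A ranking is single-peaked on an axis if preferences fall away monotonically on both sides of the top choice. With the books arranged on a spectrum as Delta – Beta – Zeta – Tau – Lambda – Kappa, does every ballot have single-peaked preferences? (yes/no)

yes

Axis positions: Delta=1, Beta=2, Zeta=3, Tau=4, Lambda=5, Kappa=6.
Group 1 (peak Zeta at position 3): ranking walks positions 3-4-5-2-1-6, expanding outward from the peak — single-peaked.
Group 2 (peak Kappa at position 6): ranking walks positions 6-5-4-3-2-1, expanding outward from the peak — single-peaked.
Group 3 (peak Zeta at position 3): ranking walks positions 3-2-4-5-6-1, expanding outward from the peak — single-peaked.
Group 4 (peak Tau at position 4): ranking walks positions 4-5-6-3-2-1, expanding outward from the peak — single-peaked.
Group 5 (peak Tau at position 4): ranking walks positions 4-3-2-5-6-1, expanding outward from the peak — single-peaked.
Every ranking is single-peaked on this axis.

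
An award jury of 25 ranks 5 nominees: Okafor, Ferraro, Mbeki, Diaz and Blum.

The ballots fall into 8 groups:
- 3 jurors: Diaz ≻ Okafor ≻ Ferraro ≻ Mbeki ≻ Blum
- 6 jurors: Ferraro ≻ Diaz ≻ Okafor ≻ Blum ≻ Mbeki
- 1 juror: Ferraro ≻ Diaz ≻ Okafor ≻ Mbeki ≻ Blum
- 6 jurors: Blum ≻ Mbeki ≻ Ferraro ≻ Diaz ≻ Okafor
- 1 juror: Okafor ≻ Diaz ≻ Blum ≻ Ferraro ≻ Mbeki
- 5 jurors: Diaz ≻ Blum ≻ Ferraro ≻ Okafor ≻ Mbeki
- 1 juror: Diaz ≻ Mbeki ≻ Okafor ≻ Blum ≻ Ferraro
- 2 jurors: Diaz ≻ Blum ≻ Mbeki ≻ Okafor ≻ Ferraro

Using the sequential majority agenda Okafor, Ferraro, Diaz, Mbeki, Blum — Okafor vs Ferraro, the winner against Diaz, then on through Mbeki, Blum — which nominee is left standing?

Blum

Round 1: Okafor vs Ferraro — 7–18, Ferraro advances.
Round 2: Ferraro vs Diaz — 13–12, Ferraro advances.
Round 3: Ferraro vs Mbeki — 16–9, Ferraro advances.
Round 4: Ferraro vs Blum — 10–15, Blum advances.
Blum survives the agenda.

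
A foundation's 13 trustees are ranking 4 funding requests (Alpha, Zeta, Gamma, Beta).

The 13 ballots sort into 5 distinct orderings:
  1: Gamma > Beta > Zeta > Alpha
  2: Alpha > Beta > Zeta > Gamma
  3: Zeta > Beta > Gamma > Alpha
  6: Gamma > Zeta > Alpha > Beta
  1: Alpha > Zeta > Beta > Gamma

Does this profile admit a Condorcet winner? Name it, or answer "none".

Gamma

Check each pair by majority over 13 ballots:
Alpha vs Zeta: Zeta, 10–3.
Alpha vs Gamma: Gamma wins 10–3.
Alpha vs Beta: Alpha, 9–4.
Zeta vs Gamma: Gamma, 7–6.
Zeta vs Beta: Zeta, 10–3.
Gamma vs Beta: Gamma wins 7–6.
Gamma wins every pairwise contest, so Gamma is the Condorcet winner.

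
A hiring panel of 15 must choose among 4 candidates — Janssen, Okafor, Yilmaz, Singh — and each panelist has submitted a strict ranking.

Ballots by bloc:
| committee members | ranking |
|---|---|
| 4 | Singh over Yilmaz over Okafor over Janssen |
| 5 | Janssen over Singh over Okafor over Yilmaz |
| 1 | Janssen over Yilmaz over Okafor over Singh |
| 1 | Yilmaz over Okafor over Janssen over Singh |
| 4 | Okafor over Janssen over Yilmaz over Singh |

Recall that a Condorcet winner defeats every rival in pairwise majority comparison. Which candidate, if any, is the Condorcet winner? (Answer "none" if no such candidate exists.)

none

Pairwise majorities:
Janssen vs Okafor: Okafor, 9–6.
Janssen–Yilmaz: Janssen 10–5.
Janssen vs Singh: Janssen, 11–4.
Okafor–Yilmaz: Okafor 9–6.
Okafor vs Singh: Singh, 9–6.
Yilmaz–Singh: Singh 9–6.
Each candidate drops at least one matchup (Janssen loses to Okafor; Okafor loses to Singh; Yilmaz loses to Janssen; Singh loses to Janssen); the cycle Janssen → Singh → Okafor → Janssen rules out a Condorcet winner.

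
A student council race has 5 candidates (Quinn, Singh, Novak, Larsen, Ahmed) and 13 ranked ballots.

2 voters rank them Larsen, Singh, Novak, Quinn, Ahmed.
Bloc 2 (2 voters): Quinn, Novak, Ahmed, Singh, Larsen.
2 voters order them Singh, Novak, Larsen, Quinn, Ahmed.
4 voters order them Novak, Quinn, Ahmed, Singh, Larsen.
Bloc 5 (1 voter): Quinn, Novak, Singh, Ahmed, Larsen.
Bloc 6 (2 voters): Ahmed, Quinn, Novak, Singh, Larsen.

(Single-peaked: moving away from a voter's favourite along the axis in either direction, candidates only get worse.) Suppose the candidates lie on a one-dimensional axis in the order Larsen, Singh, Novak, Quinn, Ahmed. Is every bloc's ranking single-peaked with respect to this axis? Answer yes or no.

Axis positions: Larsen=1, Singh=2, Novak=3, Quinn=4, Ahmed=5.
Bloc 1 (peak Larsen at position 1): ranking walks positions 1-2-3-4-5, expanding outward from the peak — single-peaked.
Bloc 2 (peak Quinn at position 4): ranking walks positions 4-3-5-2-1, expanding outward from the peak — single-peaked.
Bloc 3 (peak Singh at position 2): ranking walks positions 2-3-1-4-5, expanding outward from the peak — single-peaked.
Bloc 4 (peak Novak at position 3): ranking walks positions 3-4-5-2-1, expanding outward from the peak — single-peaked.
Bloc 5 (peak Quinn at position 4): ranking walks positions 4-3-2-5-1, expanding outward from the peak — single-peaked.
Bloc 6 (peak Ahmed at position 5): ranking walks positions 5-4-3-2-1, expanding outward from the peak — single-peaked.
Every ranking is single-peaked on this axis.

yes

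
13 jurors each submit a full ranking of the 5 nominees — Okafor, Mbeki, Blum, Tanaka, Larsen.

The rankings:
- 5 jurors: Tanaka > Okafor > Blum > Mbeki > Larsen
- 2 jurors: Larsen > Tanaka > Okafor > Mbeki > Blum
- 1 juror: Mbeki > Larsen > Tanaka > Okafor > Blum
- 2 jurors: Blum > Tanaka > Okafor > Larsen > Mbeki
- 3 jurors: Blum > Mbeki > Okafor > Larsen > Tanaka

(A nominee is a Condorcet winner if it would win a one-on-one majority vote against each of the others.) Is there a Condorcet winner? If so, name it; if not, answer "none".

Tanaka

Head-to-head results (13 jurors):
Okafor vs Mbeki: 5+2+2 = 9 for Okafor, 4 for Mbeki — Okafor by 9–4.
Okafor vs Blum: Okafor preferred on 5+2+1 = 8 ballots; Okafor wins 8–5.
Okafor vs Tanaka: Okafor is ranked higher on 3 ballots, Tanaka on 10. Tanaka wins 10–3.
Okafor vs Larsen: Okafor preferred on 5+2+3 = 10 ballots; Okafor wins 10–3.
Mbeki vs Blum: 2+1 = 3 for Mbeki, 10 for Blum — Blum by 10–3.
Mbeki vs Tanaka: Mbeki preferred on 1+3 = 4 ballots; Tanaka wins 9–4.
Mbeki vs Larsen: 5+1+3 = 9 for Mbeki, 4 for Larsen — Mbeki by 9–4.
Blum vs Tanaka: Blum is ranked higher on 2+3 = 5 ballots, Tanaka on 8. Tanaka wins 8–5.
Blum vs Larsen: Blum is ranked higher on 5+2+3 = 10 ballots, Larsen on 3. Blum wins 10–3.
Tanaka vs Larsen: Tanaka is ranked higher on 5+2 = 7 ballots, Larsen on 6. Tanaka wins 7–6.
Tanaka wins every pairwise contest, so Tanaka is the Condorcet winner.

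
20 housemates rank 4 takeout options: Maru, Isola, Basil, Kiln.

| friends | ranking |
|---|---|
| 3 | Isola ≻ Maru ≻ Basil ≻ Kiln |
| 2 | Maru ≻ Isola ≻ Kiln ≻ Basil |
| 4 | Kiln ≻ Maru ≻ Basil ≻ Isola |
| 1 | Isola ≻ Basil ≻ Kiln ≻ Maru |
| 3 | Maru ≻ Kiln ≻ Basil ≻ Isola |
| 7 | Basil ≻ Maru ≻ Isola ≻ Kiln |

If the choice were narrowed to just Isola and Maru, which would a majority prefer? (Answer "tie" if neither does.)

Ballots ranking Isola above Maru: 3 + 1 = 4.
Ballots ranking Maru above Isola: 20 − 4 = 16.
Maru wins the head-to-head 16–4.

Maru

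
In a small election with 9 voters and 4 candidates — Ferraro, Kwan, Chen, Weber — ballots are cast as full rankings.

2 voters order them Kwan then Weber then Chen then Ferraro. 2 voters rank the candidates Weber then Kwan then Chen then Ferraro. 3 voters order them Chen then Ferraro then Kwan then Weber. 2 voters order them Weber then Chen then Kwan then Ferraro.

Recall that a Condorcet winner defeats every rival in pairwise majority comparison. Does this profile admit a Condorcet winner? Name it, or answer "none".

Check each pair by majority over 9 ballots:
Ferraro vs Kwan: Kwan, 6–3.
Ferraro–Chen: Chen 9–0.
Ferraro vs Weber: Weber, 6–3.
Kwan vs Chen: Chen wins 5–4.
Kwan vs Weber: Kwan wins 5–4.
Chen–Weber: Weber 6–3.
Every candidate loses at least once (Ferraro loses to Kwan; Kwan loses to Chen; Chen loses to Weber; Weber loses to Kwan). The majority relation contains the cycle Kwan > Weber > Chen > Kwan, so there is no Condorcet winner.

none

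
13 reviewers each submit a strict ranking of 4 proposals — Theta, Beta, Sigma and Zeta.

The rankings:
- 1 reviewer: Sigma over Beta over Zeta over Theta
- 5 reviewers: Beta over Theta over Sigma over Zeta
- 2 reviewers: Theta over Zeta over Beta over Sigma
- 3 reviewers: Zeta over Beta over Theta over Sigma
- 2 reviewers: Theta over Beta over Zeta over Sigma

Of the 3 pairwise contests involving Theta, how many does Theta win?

Theta against each rival (13 reviewers):
Theta vs Beta: Theta preferred on 2+2 = 4 ballots; Beta wins 9–4.
Theta vs Sigma: 12 to 1, Theta.
Theta vs Zeta: Theta wins 9–4.
Theta beats Sigma, Zeta; loses to Beta — 2 pairwise wins.

2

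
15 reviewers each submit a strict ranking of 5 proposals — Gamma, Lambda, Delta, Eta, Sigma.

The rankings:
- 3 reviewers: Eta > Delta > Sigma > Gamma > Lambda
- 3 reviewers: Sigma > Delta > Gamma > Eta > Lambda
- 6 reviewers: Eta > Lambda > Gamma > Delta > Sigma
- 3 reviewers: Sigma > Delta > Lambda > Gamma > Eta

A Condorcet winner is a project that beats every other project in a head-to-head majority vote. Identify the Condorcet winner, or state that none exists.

Check each pair by majority over 15 ballots:
Gamma vs Lambda: Lambda, 9–6.
Gamma vs Delta: 6 to 9, Delta.
Gamma vs Eta: 3+3 = 6 for Gamma, 9 for Eta — Eta by 9–6.
Gamma–Sigma: Sigma 9–6.
Lambda vs Delta: 6 for Lambda, 9 for Delta — Delta by 9–6.
Lambda–Eta: Eta 12–3.
Lambda vs Sigma: Lambda is ranked higher on 6 ballots, Sigma on 9. Sigma wins 9–6.
Delta vs Eta: 6 to 9, Eta.
Delta vs Sigma: Delta is ranked higher on 3+6 = 9 ballots, Sigma on 6. Delta wins 9–6.
Eta vs Sigma: Eta, 9–6.
Eta wins every pairwise contest, so Eta is the Condorcet winner.

Eta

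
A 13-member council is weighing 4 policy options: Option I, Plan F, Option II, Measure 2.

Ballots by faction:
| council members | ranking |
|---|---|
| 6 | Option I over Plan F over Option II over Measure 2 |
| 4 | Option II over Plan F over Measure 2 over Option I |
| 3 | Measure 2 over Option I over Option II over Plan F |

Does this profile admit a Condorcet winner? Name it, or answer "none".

none

Pairwise majorities:
Option I vs Plan F: Option I is ranked higher on 6+3 = 9 ballots, Plan F on 4. Option I wins 9–4.
Option I vs Option II: Option I is ranked higher on 6+3 = 9 ballots, Option II on 4. Option I wins 9–4.
Option I vs Measure 2: 6 for Option I, 7 for Measure 2 — Measure 2 by 7–6.
Plan F vs Option II: 6 for Plan F, 7 for Option II — Option II by 7–6.
Plan F vs Measure 2: 6+4 = 10 for Plan F, 3 for Measure 2 — Plan F by 10–3.
Option II vs Measure 2: Option II preferred on 6+4 = 10 ballots; Option II wins 10–3.
Each option drops at least one matchup (Option I loses to Measure 2; Plan F loses to Option I; Option II loses to Option I; Measure 2 loses to Plan F); the cycle Option I > Plan F > Measure 2 > Option I rules out a Condorcet winner.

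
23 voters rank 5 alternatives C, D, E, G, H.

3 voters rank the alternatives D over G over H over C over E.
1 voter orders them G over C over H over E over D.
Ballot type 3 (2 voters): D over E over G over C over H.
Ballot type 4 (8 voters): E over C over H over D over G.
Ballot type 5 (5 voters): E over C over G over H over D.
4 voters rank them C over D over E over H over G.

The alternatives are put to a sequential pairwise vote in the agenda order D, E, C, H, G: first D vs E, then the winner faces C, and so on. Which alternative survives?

E

Round 1: D vs E — 9–14, E advances.
Round 2: E vs C — 15–8, E advances.
Round 3: E vs H — 19–4, E advances.
Round 4: E vs G — 19–4, E advances.
E survives the agenda.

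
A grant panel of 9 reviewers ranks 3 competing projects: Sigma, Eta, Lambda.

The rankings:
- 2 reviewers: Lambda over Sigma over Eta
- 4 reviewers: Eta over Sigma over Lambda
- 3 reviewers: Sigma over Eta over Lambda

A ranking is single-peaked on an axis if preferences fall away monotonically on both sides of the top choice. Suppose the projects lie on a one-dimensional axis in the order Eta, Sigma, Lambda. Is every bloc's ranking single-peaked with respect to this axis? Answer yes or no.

Axis positions: Eta=1, Sigma=2, Lambda=3.
Bloc 1 (peak Lambda at position 3): ranking walks positions 3-2-1, expanding outward from the peak — single-peaked.
Bloc 2 (peak Eta at position 1): ranking walks positions 1-2-3, expanding outward from the peak — single-peaked.
Bloc 3 (peak Sigma at position 2): ranking walks positions 2-1-3, expanding outward from the peak — single-peaked.
Every ranking is single-peaked on this axis.

yes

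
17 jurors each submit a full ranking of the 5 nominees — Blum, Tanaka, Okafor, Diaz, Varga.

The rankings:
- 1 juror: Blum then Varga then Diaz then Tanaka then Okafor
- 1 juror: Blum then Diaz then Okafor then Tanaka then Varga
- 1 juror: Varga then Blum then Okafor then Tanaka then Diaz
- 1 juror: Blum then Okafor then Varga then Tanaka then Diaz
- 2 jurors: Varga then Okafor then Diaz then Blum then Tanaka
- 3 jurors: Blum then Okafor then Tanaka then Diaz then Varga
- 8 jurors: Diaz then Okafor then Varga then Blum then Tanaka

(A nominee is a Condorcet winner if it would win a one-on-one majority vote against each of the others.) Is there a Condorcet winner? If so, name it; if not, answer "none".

Diaz

Pairwise majorities:
Blum vs Tanaka: 17 for Blum, 0 for Tanaka — Blum by 17–0.
Blum vs Okafor: Blum is ranked higher on 1+1+1+1+3 = 7 ballots, Okafor on 10. Okafor wins 10–7.
Blum vs Diaz: Blum is ranked higher on 1+1+1+1+3 = 7 ballots, Diaz on 10. Diaz wins 10–7.
Blum vs Varga: Blum preferred on 1+1+1+3 = 6 ballots; Varga wins 11–6.
Tanaka vs Okafor: 1 to 16, Okafor.
Tanaka vs Diaz: 5 to 12, Diaz.
Tanaka vs Varga: Tanaka preferred on 1+3 = 4 ballots; Varga wins 13–4.
Okafor vs Diaz: Okafor preferred on 1+1+2+3 = 7 ballots; Diaz wins 10–7.
Okafor vs Varga: Okafor preferred on 1+1+3+8 = 13 ballots; Okafor wins 13–4.
Diaz vs Varga: Diaz is ranked higher on 1+3+8 = 12 ballots, Varga on 5. Diaz wins 12–5.
Diaz defeats every rival head-to-head and is the Condorcet winner.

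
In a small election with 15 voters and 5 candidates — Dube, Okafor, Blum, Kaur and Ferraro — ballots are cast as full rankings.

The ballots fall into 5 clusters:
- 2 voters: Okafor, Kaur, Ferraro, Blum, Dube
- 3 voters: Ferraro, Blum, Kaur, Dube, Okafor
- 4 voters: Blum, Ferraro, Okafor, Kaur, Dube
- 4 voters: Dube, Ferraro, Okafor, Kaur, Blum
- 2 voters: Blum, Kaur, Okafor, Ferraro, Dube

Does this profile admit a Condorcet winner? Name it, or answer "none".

Check each pair by majority over 15 ballots:
Dube vs Okafor: Dube preferred on 3+4 = 7 ballots; Okafor wins 8–7.
Dube vs Blum: Dube is ranked higher on 4 ballots, Blum on 11. Blum wins 11–4.
Dube–Kaur: Kaur 11–4.
Dube vs Ferraro: Dube preferred on 4 ballots; Ferraro wins 11–4.
Okafor vs Blum: Okafor preferred on 2+4 = 6 ballots; Blum wins 9–6.
Okafor vs Kaur: Okafor wins 10–5.
Okafor vs Ferraro: 2+2 = 4 for Okafor, 11 for Ferraro — Ferraro by 11–4.
Blum–Kaur: Blum 9–6.
Blum vs Ferraro: Ferraro, 9–6.
Kaur vs Ferraro: 4 to 11, Ferraro.
Only Ferraro has no losses; Ferraro is the Condorcet winner.

Ferraro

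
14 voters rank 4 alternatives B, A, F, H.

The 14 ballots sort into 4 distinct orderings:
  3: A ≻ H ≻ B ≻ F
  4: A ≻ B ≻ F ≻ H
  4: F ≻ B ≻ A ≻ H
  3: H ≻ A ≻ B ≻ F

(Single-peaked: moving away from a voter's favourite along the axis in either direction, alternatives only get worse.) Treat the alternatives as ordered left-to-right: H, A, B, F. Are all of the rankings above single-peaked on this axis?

yes

Axis positions: H=1, A=2, B=3, F=4.
Bloc 1 (peak A at position 2): ranking walks positions 2-1-3-4, expanding outward from the peak — single-peaked.
Bloc 2 (peak A at position 2): ranking walks positions 2-3-4-1, expanding outward from the peak — single-peaked.
Bloc 3 (peak F at position 4): ranking walks positions 4-3-2-1, expanding outward from the peak — single-peaked.
Bloc 4 (peak H at position 1): ranking walks positions 1-2-3-4, expanding outward from the peak — single-peaked.
Every ranking is single-peaked on this axis.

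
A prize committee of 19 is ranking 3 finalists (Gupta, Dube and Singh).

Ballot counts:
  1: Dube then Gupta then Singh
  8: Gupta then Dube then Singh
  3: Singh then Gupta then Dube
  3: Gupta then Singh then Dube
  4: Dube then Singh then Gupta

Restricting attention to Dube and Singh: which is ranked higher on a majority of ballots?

Dube

Ballots ranking Dube above Singh: 1 + 8 + 4 = 13.
Ballots ranking Singh above Dube: 19 − 13 = 6.
Dube wins the head-to-head 13–6.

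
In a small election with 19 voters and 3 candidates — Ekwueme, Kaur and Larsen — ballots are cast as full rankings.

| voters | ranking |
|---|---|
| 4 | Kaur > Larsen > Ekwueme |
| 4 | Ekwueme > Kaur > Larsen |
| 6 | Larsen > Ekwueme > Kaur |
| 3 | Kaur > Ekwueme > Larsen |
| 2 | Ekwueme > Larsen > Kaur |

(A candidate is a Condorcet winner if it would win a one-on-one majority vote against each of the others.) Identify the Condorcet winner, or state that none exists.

Head-to-head results (19 voters):
Ekwueme vs Kaur: Ekwueme, 12–7.
Ekwueme vs Larsen: Larsen, 10–9.
Kaur–Larsen: Kaur 11–8.
Each candidate drops at least one matchup (Ekwueme loses to Larsen; Kaur loses to Ekwueme; Larsen loses to Kaur); the cycle Ekwueme > Kaur > Larsen > Ekwueme rules out a Condorcet winner.

none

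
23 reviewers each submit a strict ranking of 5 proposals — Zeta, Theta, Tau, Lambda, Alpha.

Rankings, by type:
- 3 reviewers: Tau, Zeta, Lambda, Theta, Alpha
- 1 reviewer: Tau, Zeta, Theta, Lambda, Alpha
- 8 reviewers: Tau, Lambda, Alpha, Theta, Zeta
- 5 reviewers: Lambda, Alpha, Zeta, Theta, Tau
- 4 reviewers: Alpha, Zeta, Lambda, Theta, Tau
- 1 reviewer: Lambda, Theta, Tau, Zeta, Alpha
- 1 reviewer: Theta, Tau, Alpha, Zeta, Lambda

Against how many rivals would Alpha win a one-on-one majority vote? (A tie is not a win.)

2

Alpha against each rival (23 reviewers):
Alpha vs Zeta: Alpha wins 18–5.
Alpha–Theta: Alpha 17–6.
Alpha–Tau: Tau 14–9.
Alpha vs Lambda: Lambda, 18–5.
Alpha beats Zeta, Theta; loses to Tau, Lambda — 2 pairwise wins.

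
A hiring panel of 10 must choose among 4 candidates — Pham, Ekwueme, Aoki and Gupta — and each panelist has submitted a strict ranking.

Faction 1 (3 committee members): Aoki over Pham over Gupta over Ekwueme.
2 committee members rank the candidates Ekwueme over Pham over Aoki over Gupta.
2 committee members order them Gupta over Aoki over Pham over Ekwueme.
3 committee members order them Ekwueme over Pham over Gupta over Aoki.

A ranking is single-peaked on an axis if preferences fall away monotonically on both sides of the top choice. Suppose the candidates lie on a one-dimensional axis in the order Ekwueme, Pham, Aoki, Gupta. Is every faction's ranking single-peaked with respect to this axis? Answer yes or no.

no

Axis positions: Ekwueme=1, Pham=2, Aoki=3, Gupta=4.
Faction 1 (peak Aoki at position 3): ranking walks positions 3-2-4-1, expanding outward from the peak — single-peaked.
Faction 2 (peak Ekwueme at position 1): ranking walks positions 1-2-3-4, expanding outward from the peak — single-peaked.
Faction 3 (peak Gupta at position 4): ranking walks positions 4-3-2-1, expanding outward from the peak — single-peaked.
Faction 4: ranking walks positions 1-2-4-3; Gupta is ranked above Aoki even though Aoki lies between Gupta and the peak Ekwueme on the axis — preferences dip and rise again. Not single-peaked.
Faction 4 violates single-peakedness, so the profile is not single-peaked on this axis.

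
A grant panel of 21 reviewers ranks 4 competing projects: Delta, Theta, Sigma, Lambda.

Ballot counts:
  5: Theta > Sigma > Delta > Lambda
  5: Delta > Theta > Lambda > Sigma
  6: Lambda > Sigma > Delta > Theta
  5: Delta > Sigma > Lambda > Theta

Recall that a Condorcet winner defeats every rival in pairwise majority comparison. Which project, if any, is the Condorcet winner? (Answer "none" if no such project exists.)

none

Check each pair by majority over 21 ballots:
Delta–Theta: Delta 16–5.
Delta vs Sigma: 10 to 11, Sigma.
Delta vs Lambda: Delta is ranked higher on 5+5+5 = 15 ballots, Lambda on 6. Delta wins 15–6.
Theta vs Sigma: Theta preferred on 5+5 = 10 ballots; Sigma wins 11–10.
Theta vs Lambda: Theta is ranked higher on 5+5 = 10 ballots, Lambda on 11. Lambda wins 11–10.
Sigma vs Lambda: Lambda wins 11–10.
Every project loses at least once (Delta loses to Sigma; Theta loses to Delta; Sigma loses to Lambda; Lambda loses to Delta). The majority relation contains the cycle Delta → Lambda → Sigma → Delta, so there is no Condorcet winner.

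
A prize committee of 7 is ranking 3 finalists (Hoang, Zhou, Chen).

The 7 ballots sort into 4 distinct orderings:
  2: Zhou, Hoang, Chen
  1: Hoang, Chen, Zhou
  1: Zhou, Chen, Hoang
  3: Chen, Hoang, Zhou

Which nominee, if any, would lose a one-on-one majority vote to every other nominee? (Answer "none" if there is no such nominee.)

Zhou

Head-to-head results (7 jurors):
Hoang vs Zhou: Hoang wins 4–3.
Hoang vs Chen: Chen, 4–3.
Zhou vs Chen: 3 to 4, Chen.
Zhou loses to every other nominee — it is the Condorcet loser.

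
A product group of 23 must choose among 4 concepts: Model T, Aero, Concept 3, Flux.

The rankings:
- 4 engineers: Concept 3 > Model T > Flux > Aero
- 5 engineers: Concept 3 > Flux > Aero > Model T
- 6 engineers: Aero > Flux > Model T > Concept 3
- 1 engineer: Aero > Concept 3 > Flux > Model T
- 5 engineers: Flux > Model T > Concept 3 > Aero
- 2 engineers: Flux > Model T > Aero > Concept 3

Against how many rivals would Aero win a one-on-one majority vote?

1

Aero against each rival (23 engineers):
Aero vs Model T: 12 to 11, Aero.
Aero vs Concept 3: Concept 3 wins 14–9.
Aero vs Flux: Aero is ranked higher on 6+1 = 7 ballots, Flux on 16. Flux wins 16–7.
Aero beats Model T; loses to Concept 3, Flux — 1 pairwise win.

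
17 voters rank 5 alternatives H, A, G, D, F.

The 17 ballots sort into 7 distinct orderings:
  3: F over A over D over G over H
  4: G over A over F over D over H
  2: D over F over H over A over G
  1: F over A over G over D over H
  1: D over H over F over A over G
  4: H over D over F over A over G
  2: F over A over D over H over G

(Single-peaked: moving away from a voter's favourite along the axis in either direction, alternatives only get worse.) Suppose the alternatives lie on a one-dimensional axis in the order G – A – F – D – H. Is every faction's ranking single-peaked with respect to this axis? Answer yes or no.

yes

Axis positions: G=1, A=2, F=3, D=4, H=5.
Faction 1 (peak F at position 3): ranking walks positions 3-2-4-1-5, expanding outward from the peak — single-peaked.
Faction 2 (peak G at position 1): ranking walks positions 1-2-3-4-5, expanding outward from the peak — single-peaked.
Faction 3 (peak D at position 4): ranking walks positions 4-3-5-2-1, expanding outward from the peak — single-peaked.
Faction 4 (peak F at position 3): ranking walks positions 3-2-1-4-5, expanding outward from the peak — single-peaked.
Faction 5 (peak D at position 4): ranking walks positions 4-5-3-2-1, expanding outward from the peak — single-peaked.
Faction 6 (peak H at position 5): ranking walks positions 5-4-3-2-1, expanding outward from the peak — single-peaked.
Faction 7 (peak F at position 3): ranking walks positions 3-2-4-5-1, expanding outward from the peak — single-peaked.
Every ranking is single-peaked on this axis.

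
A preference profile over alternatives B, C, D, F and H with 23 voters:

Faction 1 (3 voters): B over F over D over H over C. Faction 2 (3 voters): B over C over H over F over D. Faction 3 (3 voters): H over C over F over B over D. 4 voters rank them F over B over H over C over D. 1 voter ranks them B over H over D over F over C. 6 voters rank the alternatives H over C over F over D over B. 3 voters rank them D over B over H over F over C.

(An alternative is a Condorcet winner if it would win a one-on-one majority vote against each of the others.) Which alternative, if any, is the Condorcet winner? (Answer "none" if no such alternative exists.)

none

Head-to-head results (23 voters):
B vs C: 3+3+4+1+3 = 14 for B, 9 for C — B by 14–9.
B vs D: B wins 14–9.
B–F: F 13–10.
B vs H: B preferred on 3+3+4+1+3 = 14 ballots; B wins 14–9.
C vs D: 16 to 7, C.
C–F: C 12–11.
C vs H: H, 20–3.
D vs F: 4 to 19, F.
D–H: H 17–6.
F vs H: F preferred on 3+4 = 7 ballots; H wins 16–7.
Every alternative loses at least once (B loses to F; C loses to B; D loses to B; F loses to C; H loses to B). The majority relation contains the cycle B beats C beats F beats B, so there is no Condorcet winner.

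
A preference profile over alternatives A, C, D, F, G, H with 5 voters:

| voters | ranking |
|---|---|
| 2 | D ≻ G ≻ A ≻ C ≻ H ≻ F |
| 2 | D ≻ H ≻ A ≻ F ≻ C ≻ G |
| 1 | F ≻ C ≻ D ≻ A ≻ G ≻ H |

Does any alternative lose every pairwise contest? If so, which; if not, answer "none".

none

Head-to-head results (5 voters):
A vs C: A wins 4–1.
A vs D: D, 5–0.
A vs F: A, 4–1.
A vs G: A wins 3–2.
A vs H: A wins 3–2.
C vs D: C is ranked higher on 1 ballot, D on 4. D wins 4–1.
C–F: F 3–2.
C vs G: C wins 3–2.
C vs H: 3 to 2, C.
D vs F: D preferred on 2+2 = 4 ballots; D wins 4–1.
D vs G: D is ranked higher on 2+2+1 = 5 ballots, G on 0. D wins 5–0.
D vs H: D wins 5–0.
F vs G: F, 3–2.
F–H: H 4–1.
G vs H: G, 3–2.
Every alternative wins at least one matchup (A beats C; C beats G; D beats A; F beats C; G beats H; H beats F), so there is no Condorcet loser.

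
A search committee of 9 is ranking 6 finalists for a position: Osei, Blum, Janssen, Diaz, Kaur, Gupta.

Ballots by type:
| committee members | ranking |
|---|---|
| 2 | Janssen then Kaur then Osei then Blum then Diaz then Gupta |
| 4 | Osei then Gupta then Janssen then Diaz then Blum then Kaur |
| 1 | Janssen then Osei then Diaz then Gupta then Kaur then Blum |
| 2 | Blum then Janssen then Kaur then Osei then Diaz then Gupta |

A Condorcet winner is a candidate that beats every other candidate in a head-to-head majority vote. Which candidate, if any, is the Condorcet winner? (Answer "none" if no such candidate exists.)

Janssen

Check each pair by majority over 9 ballots:
Osei vs Blum: 2+4+1 = 7 for Osei, 2 for Blum — Osei by 7–2.
Osei vs Janssen: Osei preferred on 4 ballots; Janssen wins 5–4.
Osei vs Diaz: 9 to 0, Osei.
Osei vs Kaur: Osei preferred on 4+1 = 5 ballots; Osei wins 5–4.
Osei vs Gupta: 2+4+1+2 = 9 for Osei, 0 for Gupta — Osei by 9–0.
Blum vs Janssen: Blum is ranked higher on 2 ballots, Janssen on 7. Janssen wins 7–2.
Blum vs Diaz: 4 to 5, Diaz.
Blum vs Kaur: Blum preferred on 4+2 = 6 ballots; Blum wins 6–3.
Blum vs Gupta: 2+2 = 4 for Blum, 5 for Gupta — Gupta by 5–4.
Janssen vs Diaz: Janssen preferred on 2+4+1+2 = 9 ballots; Janssen wins 9–0.
Janssen vs Kaur: Janssen is ranked higher on 2+4+1+2 = 9 ballots, Kaur on 0. Janssen wins 9–0.
Janssen vs Gupta: Janssen is ranked higher on 2+1+2 = 5 ballots, Gupta on 4. Janssen wins 5–4.
Diaz vs Kaur: 4+1 = 5 for Diaz, 4 for Kaur — Diaz by 5–4.
Diaz vs Gupta: Diaz is ranked higher on 2+1+2 = 5 ballots, Gupta on 4. Diaz wins 5–4.
Kaur vs Gupta: 4 to 5, Gupta.
Only Janssen has no losses; Janssen is the Condorcet winner.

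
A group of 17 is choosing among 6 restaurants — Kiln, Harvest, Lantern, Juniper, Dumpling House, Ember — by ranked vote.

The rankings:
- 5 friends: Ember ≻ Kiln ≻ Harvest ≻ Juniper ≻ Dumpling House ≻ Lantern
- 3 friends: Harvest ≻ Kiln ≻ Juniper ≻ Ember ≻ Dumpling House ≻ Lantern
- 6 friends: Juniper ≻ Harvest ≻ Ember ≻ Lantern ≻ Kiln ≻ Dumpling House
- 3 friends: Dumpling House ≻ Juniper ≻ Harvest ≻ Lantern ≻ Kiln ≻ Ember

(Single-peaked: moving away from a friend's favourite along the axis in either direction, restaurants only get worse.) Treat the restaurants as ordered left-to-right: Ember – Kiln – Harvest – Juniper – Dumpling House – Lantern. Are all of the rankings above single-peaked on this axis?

Axis positions: Ember=1, Kiln=2, Harvest=3, Juniper=4, Dumpling House=5, Lantern=6.
Type 1 (peak Ember at position 1): ranking walks positions 1-2-3-4-5-6, expanding outward from the peak — single-peaked.
Type 2 (peak Harvest at position 3): ranking walks positions 3-2-4-1-5-6, expanding outward from the peak — single-peaked.
Type 3: ranking walks positions 4-3-1-6-2-5; Ember is ranked above Kiln even though Kiln lies between Ember and the peak Juniper on the axis — preferences dip and rise again. Not single-peaked.
Type 4 (peak Dumpling House at position 5): ranking walks positions 5-4-3-6-2-1, expanding outward from the peak — single-peaked.
Type 3 violates single-peakedness, so the profile is not single-peaked on this axis.

no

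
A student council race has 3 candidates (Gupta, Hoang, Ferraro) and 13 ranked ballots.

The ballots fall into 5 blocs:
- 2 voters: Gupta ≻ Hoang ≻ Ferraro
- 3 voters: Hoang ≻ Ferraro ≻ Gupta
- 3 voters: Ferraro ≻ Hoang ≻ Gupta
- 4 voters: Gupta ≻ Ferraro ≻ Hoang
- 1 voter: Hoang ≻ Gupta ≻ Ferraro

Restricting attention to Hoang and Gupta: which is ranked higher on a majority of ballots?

Ballots ranking Hoang above Gupta: 3 + 3 + 1 = 7.
Ballots ranking Gupta above Hoang: 13 − 7 = 6.
Hoang wins the head-to-head 7–6.

Hoang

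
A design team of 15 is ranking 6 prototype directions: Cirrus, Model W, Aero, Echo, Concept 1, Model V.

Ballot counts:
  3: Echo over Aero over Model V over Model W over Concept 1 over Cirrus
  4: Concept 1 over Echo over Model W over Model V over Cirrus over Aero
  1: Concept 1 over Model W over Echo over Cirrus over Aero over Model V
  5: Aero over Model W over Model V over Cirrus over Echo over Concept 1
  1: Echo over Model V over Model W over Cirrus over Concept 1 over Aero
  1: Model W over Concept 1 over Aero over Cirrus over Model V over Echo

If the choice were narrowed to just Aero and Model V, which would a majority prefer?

Ballots ranking Aero above Model V: 3 + 1 + 5 + 1 = 10.
Ballots ranking Model V above Aero: 15 − 10 = 5.
Aero wins the head-to-head 10–5.

Aero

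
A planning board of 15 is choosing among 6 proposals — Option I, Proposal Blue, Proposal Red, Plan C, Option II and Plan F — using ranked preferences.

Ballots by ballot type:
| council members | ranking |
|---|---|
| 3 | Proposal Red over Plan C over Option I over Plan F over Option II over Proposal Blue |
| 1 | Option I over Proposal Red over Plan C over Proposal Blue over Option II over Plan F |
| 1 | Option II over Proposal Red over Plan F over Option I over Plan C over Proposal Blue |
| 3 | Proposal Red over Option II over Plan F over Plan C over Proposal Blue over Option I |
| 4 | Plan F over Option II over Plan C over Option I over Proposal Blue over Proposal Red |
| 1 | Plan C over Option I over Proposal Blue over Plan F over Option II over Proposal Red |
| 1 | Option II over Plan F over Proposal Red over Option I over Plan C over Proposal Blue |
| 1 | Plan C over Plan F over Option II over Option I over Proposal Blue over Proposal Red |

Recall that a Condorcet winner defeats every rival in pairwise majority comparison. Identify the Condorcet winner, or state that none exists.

none

Check each pair by majority over 15 ballots:
Option I vs Proposal Blue: 12 for Option I, 3 for Proposal Blue — Option I by 12–3.
Option I vs Proposal Red: 1+4+1+1 = 7 for Option I, 8 for Proposal Red — Proposal Red by 8–7.
Option I vs Plan C: 3 to 12, Plan C.
Option I vs Option II: Option I is ranked higher on 3+1+1 = 5 ballots, Option II on 10. Option II wins 10–5.
Option I vs Plan F: 3+1+1 = 5 for Option I, 10 for Plan F — Plan F by 10–5.
Proposal Blue vs Proposal Red: Proposal Blue preferred on 4+1+1 = 6 ballots; Proposal Red wins 9–6.
Proposal Blue vs Plan C: 0 for Proposal Blue, 15 for Plan C — Plan C by 15–0.
Proposal Blue vs Option II: 2 to 13, Option II.
Proposal Blue vs Plan F: Proposal Blue preferred on 1+1 = 2 ballots; Plan F wins 13–2.
Proposal Red vs Plan C: Proposal Red is ranked higher on 3+1+1+3+1 = 9 ballots, Plan C on 6. Proposal Red wins 9–6.
Proposal Red vs Option II: 3+1+3 = 7 for Proposal Red, 8 for Option II — Option II by 8–7.
Proposal Red vs Plan F: Proposal Red is ranked higher on 3+1+1+3 = 8 ballots, Plan F on 7. Proposal Red wins 8–7.
Plan C vs Option II: 6 to 9, Option II.
Plan C vs Plan F: Plan C is ranked higher on 3+1+1+1 = 6 ballots, Plan F on 9. Plan F wins 9–6.
Option II vs Plan F: Option II is ranked higher on 1+1+3+1 = 6 ballots, Plan F on 9. Plan F wins 9–6.
Each option drops at least one matchup (Option I loses to Proposal Red; Proposal Blue loses to Option I; Proposal Red loses to Option II; Plan C loses to Proposal Red; Option II loses to Plan F; Plan F loses to Proposal Red); the cycle Proposal Red → Plan F → Option II → Proposal Red rules out a Condorcet winner.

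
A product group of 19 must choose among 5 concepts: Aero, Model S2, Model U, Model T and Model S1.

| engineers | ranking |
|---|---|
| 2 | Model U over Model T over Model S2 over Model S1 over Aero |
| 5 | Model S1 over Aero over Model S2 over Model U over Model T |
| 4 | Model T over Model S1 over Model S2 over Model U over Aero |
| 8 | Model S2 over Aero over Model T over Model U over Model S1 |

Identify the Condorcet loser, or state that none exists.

Head-to-head results (19 engineers):
Aero vs Model S2: 5 to 14, Model S2.
Aero–Model U: Aero 13–6.
Aero–Model T: Aero 13–6.
Aero–Model S1: Model S1 11–8.
Model S2 vs Model U: 5+4+8 = 17 for Model S2, 2 for Model U — Model S2 by 17–2.
Model S2 vs Model T: Model S2, 13–6.
Model S2–Model S1: Model S2 10–9.
Model U vs Model T: Model T, 12–7.
Model U vs Model S1: Model U preferred on 2+8 = 10 ballots; Model U wins 10–9.
Model T vs Model S1: Model T, 14–5.
No design is winless: Aero beats Model U; Model S2 beats Aero; Model U beats Model S1; Model T beats Model U; Model S1 beats Aero. There is no Condorcet loser.

none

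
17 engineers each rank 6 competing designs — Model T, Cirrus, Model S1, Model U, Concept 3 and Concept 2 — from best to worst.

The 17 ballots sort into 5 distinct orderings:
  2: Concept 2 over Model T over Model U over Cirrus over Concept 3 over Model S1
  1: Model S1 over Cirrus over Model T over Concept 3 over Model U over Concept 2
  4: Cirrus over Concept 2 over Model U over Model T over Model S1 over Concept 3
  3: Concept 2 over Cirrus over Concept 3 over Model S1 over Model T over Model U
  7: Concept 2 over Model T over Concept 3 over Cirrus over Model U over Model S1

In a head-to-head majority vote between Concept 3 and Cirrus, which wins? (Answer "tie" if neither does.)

Ballots ranking Concept 3 above Cirrus: 7.
Ballots ranking Cirrus above Concept 3: 17 − 7 = 10.
Cirrus wins the head-to-head 10–7.

Cirrus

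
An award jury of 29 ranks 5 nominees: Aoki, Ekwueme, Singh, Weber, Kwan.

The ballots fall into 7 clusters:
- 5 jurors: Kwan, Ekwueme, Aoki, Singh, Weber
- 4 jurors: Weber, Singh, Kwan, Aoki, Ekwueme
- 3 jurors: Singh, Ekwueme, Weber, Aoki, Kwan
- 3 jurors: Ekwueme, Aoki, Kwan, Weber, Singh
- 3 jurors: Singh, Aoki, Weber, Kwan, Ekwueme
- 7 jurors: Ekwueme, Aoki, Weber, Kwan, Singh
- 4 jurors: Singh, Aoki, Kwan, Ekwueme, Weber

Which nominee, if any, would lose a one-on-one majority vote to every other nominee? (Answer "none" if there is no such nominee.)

Head-to-head results (29 jurors):
Aoki vs Ekwueme: Ekwueme, 18–11.
Aoki vs Singh: Aoki, 15–14.
Aoki vs Weber: Aoki, 22–7.
Aoki vs Kwan: Aoki is ranked higher on 3+3+3+7+4 = 20 ballots, Kwan on 9. Aoki wins 20–9.
Ekwueme vs Singh: Ekwueme wins 15–14.
Ekwueme vs Weber: Ekwueme is ranked higher on 5+3+3+7+4 = 22 ballots, Weber on 7. Ekwueme wins 22–7.
Ekwueme vs Kwan: Ekwueme preferred on 3+3+7 = 13 ballots; Kwan wins 16–13.
Singh–Weber: Singh 15–14.
Singh vs Kwan: Kwan wins 15–14.
Weber vs Kwan: Weber, 17–12.
Every nominee wins at least one matchup (Aoki beats Singh; Ekwueme beats Aoki; Singh beats Weber; Weber beats Kwan; Kwan beats Ekwueme), so there is no Condorcet loser.

none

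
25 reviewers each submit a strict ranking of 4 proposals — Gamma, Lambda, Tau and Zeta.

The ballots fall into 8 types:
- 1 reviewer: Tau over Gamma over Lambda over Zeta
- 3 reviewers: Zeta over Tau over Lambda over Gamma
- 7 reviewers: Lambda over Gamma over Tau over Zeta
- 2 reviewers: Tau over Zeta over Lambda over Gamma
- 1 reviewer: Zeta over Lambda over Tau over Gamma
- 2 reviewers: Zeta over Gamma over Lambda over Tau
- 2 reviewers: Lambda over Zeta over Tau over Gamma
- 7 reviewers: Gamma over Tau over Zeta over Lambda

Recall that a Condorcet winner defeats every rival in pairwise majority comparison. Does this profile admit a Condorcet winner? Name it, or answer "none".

none

Head-to-head results (25 reviewers):
Gamma vs Lambda: Lambda, 15–10.
Gamma vs Tau: Gamma preferred on 7+2+7 = 16 ballots; Gamma wins 16–9.
Gamma vs Zeta: Gamma, 15–10.
Lambda vs Tau: Tau, 13–12.
Lambda–Zeta: Zeta 15–10.
Tau vs Zeta: Tau is ranked higher on 1+7+2+7 = 17 ballots, Zeta on 8. Tau wins 17–8.
No project is unbeaten: Gamma loses to Lambda; Lambda loses to Tau; Tau loses to Gamma; Zeta loses to Gamma. In particular Gamma > Tau > Lambda > Gamma is a majority cycle — no Condorcet winner exists.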